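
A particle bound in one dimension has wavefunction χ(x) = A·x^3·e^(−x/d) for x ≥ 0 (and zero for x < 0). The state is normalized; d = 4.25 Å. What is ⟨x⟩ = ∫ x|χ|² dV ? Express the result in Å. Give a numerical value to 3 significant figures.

⟨x⟩ ≈ 14.9 Å

⟨x⟩ = ∫ x |χ|² dx over the full domain.
With ∫₀^∞ x^7 e^(−αx) dx = 7!/α^8, evaluating both integrals, ⟨x⟩ = 7·d/2.
With d = 4.25, ⟨x⟩ = 14.88.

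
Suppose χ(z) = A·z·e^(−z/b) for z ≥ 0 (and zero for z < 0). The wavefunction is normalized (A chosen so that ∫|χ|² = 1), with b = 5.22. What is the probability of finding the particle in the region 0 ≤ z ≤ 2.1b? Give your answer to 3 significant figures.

The probability is P = ∫ |χ|² dz over [0, 2.1b].
With A² fixed by ∫|χ|² = 1, i.e. A² = (b^3/4)^(−1), substitute and integrate.
In terms of u = z/b (A² and the length scale cancel between numerator and denominator), P = [∫_{0}^{2.1} u^2·e^(-2·u) du] / [∫_{0}^{∞} u^2·e^(-2·u) du].
An antiderivative of u^2·e^(-2·u) is -(2·u^2 + 2·u + 1)·e^(-2·u)/4; evaluating from 0 to 2.1 gives 1/4 - 701·e^(-21/5)/200, while the full integral is 1/4.
The result is P = 0.7898.

P ≈ 0.790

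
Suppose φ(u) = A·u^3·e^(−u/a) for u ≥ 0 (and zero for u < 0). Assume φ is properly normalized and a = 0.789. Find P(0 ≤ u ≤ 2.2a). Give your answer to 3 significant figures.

P ≈ 0.156

P = ∫_{0}^{2.2a} |φ(u)|² du.
With A² fixed by ∫|φ|² = 1, i.e. A² = (45·a^7/8)^(−1), substitute and integrate.
Substituting t = u/a, A² and the length scale cancel in the ratio: P = ∫_{0}^{2.2} t^6·e^(-2·t) dt / ∫_{0}^{∞} t^6·e^(-2·t) dt.
Using ∫ t^6·e^(-2·t) dt = -(4·t^6 + 12·t^5 + 30·t^4 + 60·t^3 + 90·t^2 + 90·t + 45)·e^(-2·t)/8, the numerator is ≈ 0.87950 and the denominator is 45/8.
This works out to P = 0.1564.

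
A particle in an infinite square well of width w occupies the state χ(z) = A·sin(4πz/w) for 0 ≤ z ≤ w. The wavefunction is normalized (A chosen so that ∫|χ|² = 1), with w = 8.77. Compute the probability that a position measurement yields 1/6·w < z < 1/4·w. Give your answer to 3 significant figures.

The probability is P = ∫ |χ|² dz over [1/6·w, 1/4·w].
With A² fixed by ∫|χ|² = 1, i.e. A² = (w/2)^(−1), substitute and integrate.
Substituting u = z/w, A² and the length scale cancel in the ratio: P = ∫_{1/6}^{1/4} sin(4·π·u)^2 du / ∫_{0}^{1} sin(4·π·u)^2 du.
An antiderivative of sin(4·π·u)^2 is u/2 - sin(4·π·u)·cos(4·π·u)/(8·π); evaluating from 1/6 to 1/4 gives -√(3)/(32·π) + 1/24, while the full integral is 1/2.
The result is P = (-√(3)/16 + π/12)/π.

P ≈ 0.0489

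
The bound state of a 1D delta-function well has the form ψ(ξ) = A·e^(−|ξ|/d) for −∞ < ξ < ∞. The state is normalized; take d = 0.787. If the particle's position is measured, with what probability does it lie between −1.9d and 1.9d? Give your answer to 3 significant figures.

P = ∫_{−1.9d}^{1.9d} |ψ(ξ)|² dξ.
Since A² = 1/(d), this is the region integral divided by the full normalization integral.
By symmetry take twice the ξ ≥ 0 contribution in numerator and denominator; the 2's cancel. In terms of u = ξ/d (A² and the length scale cancel between numerator and denominator), P = [∫_{0}^{1.9} e^(-2·u) du] / [∫_{0}^{∞} e^(-2·u) du].
With ∫ e^(-2·u) du = -e^(-2·u)/2 + C, the region integral is 1/2 - e^(-19/5)/2 and the full one is 1/2.
Evaluating gives P = 0.9776.

P ≈ 0.978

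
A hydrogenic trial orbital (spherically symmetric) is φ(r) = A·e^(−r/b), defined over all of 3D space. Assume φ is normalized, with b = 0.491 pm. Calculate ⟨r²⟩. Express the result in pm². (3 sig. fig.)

⟨r^2⟩ ≈ 0.723 pm^2

By definition ⟨r²⟩ = ∫ r^2 |φ(r)|² 4πr² dr.
With ∫₀^∞ r^4 e^(−αr) dr = 4!/α^5, since the A² factors cancel between numerator and denominator, ⟨r²⟩ = 3·b^2.
With b = 0.491, ⟨r^2⟩ = 0.7232.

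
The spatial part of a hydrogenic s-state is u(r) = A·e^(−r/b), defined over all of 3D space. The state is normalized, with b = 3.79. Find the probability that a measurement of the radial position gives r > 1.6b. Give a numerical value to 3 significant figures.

P ≈ 0.380

P = ∫ |u|² 4πr² dr over r > 1.6b.
A² is fixed by ∫₀^∞ 4πr²|u|² dr = 1, i.e. A² = (π·b^3)^(−1).
Let t = r/b; then A², 4π and the length scale all cancel, so P = ∫_{1.6}^{∞} t^2·e^(-2·t) dt ÷ ∫_{0}^{∞} t^2·e^(-2·t) dt.
Using ∫ t^2·e^(-2·t) dt = -(2·t^2 + 2·t + 1)·e^(-2·t)/4, the numerator is 233·e^(-16/5)/100 and the denominator is 1/4.
Taking the ratio yields P = 0.3799.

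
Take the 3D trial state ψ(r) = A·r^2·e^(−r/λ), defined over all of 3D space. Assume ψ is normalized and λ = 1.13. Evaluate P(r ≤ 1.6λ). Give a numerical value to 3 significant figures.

P ≈ 0.0446

Integrate the radial probability density 4πr²|ψ|² over r ≤ 1.6λ.
Normalization gives A² = 1/(45·π·λ^7/2).
Substituting u = r/λ, A², 4π and the length scale all cancel in the ratio: P = ∫_{0}^{1.6} u^6·e^(-2·u) du / ∫_{0}^{∞} u^6·e^(-2·u) du.
With ∫ u^6·e^(-2·u) du = -(4·u^6 + 12·u^5 + 30·u^4 + 60·u^3 + 90·u^2 + 90·u + 45)·e^(-2·u)/8 + C, the region integral is ≈ 0.25098 and the full one is 45/8.
Taking the ratio yields P = 0.04462.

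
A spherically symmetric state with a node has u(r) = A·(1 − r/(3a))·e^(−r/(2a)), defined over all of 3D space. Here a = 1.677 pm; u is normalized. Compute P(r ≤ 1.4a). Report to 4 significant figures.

P ≈ 0.2342

P = ∫ |u|² 4πr² dr over r ≤ 1.4a.
Normalization gives A² = 1/(8·π·a^3/3).
Substituting t = r/a, A², 4π and the length scale all cancel in the ratio: P = ∫_{0}^{1.4} t^2·(1 - t/3)^2·e^(-t) dt / ∫_{0}^{∞} t^2·(1 - t/3)^2·e^(-t) dt.
Using ∫ t^2·(1 - t/3)^2·e^(-t) dt = (-t^4 + 2·t^3 - 3·t^2 - 6·t - 6)·e^(-t)/9, the numerator is 2/3 - 1294·e^(-7/5)/625 and the denominator is 2/3.
This evaluates to P = 0.23417.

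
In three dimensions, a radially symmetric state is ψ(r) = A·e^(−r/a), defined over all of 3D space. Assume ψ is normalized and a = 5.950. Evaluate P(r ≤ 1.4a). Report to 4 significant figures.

P ≈ 0.5305

P = ∫ |ψ|² 4πr² dr over r ≤ 1.4a.
A² is fixed by ∫₀^∞ 4πr²|ψ|² dr = 1, i.e. A² = (π·a^3)^(−1).
Substituting u = r/a, A², 4π and the length scale all cancel in the ratio: P = ∫_{0}^{1.4} u^2·e^(-2·u) du / ∫_{0}^{∞} u^2·e^(-2·u) du.
Using ∫ u^2·e^(-2·u) du = -(2·u^2 + 2·u + 1)·e^(-2·u)/4, the numerator is 1/4 - 193·e^(-14/5)/100 and the denominator is 1/4.
This evaluates to P = 0.53055.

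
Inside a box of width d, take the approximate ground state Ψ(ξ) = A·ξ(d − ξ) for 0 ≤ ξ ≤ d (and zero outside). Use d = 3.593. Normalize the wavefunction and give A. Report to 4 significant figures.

Normalization requires ∫|Ψ|² dξ = 1, integrated from 0 to d.
Carrying out the integral gives A² · d^5/30.
So A² = (d^5/30)^(−1).
With d = 3.593: A² = 0.050100 and A = 0.22383.

A ≈ 0.2238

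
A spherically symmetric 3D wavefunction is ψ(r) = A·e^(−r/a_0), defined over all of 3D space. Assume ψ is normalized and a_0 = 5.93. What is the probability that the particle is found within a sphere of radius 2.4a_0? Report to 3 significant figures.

P = ∫ |ψ|² 4πr² dr over r ≤ 2.4a_0.
Normalization gives A² = 1/(π·a_0^3).
In terms of u = r/a_0 (A², 4π and the length scale all cancel between numerator and denominator), P = [∫_{0}^{2.4} u^2·e^(-2·u) du] / [∫_{0}^{∞} u^2·e^(-2·u) du].
Using ∫ u^2·e^(-2·u) du = -(2·u^2 + 2·u + 1)·e^(-2·u)/4, the numerator is 1/4 - 433·e^(-24/5)/100 and the denominator is 1/4.
This evaluates to P = 0.8575.

P ≈ 0.857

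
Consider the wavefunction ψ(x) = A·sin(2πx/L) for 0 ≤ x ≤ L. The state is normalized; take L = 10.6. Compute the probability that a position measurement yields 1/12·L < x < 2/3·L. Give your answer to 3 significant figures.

P ≈ 0.583

The probability is P = ∫ |ψ|² dx over [1/12·L, 2/3·L].
With A² fixed by ∫|ψ|² = 1, i.e. A² = (L/2)^(−1), substitute and integrate.
Let u = x/L; then A² and the length scale cancel, so P = ∫_{1/12}^{2/3} sin(2·π·u)^2 du ÷ ∫_{0}^{1} sin(2·π·u)^2 du.
An antiderivative of sin(2·π·u)^2 is u/2 - sin(4·π·u)/(8·π); evaluating from 1/12 to 2/3 gives 7/24, while the full integral is 1/2.
The result is P = 7/12.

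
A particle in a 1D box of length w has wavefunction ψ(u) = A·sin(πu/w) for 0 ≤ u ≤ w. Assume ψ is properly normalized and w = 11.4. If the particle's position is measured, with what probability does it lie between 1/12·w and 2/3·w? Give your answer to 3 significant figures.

The probability is P = ∫ |ψ|² du over [1/12·w, 2/3·w].
Since A² = 1/(w/2), this is the region integral divided by the full normalization integral.
Substituting t = u/w, A² and the length scale cancel in the ratio: P = ∫_{1/12}^{2/3} sin(π·t)^2 dt / ∫_{0}^{1} sin(π·t)^2 dt.
An antiderivative of sin(π·t)^2 is t/2 - sin(2·π·t)/(4·π); evaluating from 1/12 to 2/3 gives 1/(8·π) + √(3)/(8·π) + 7/24, while the full integral is 1/2.
Evaluating gives P = (3 + 3·√(3) + 7·π)/(12·π).

P ≈ 0.801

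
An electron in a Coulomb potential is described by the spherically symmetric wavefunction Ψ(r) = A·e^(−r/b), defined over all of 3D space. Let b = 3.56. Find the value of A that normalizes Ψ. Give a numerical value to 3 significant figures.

A ≈ 0.0840

Require ∫ |Ψ|² 4πr² dr = 1 over the whole domain.
With Ψ = A·e^(−r/b), the integral evaluates to A²·[π·b^3].
Plugging in b = 3.56 yields A = 0.08399.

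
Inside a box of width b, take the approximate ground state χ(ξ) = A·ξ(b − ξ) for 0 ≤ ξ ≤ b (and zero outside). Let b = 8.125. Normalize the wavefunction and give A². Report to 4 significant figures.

The normalization condition is ∫|χ|² dξ = 1 from 0 to b.
∫|χ|² dξ = A²·(b^5/30).
Substituting b = 8.125 gives A² = 0.00084724, so A = 0.029107.

A^2 ≈ 0.0008472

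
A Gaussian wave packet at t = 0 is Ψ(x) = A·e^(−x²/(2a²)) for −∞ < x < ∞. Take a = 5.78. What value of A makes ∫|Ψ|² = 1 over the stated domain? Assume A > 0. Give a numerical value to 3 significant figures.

A ≈ 0.312

Require ∫ |Ψ|² dx = 1 over the whole domain.
Using the Gaussian integral ∫_{−∞}^{∞} e^(−αx²) dx = √(π/α), the integral (without the A² prefactor) comes out to √(π)·a.
So A² = (√(π)·a)^(−1).
With a = 5.78: A² = 0.09761 and A = 0.3124.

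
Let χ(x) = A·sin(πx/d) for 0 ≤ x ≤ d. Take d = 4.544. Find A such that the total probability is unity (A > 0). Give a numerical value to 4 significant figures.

Normalization requires ∫|χ|² dx = 1, integrated from 0 to d.
Using sin²θ = (1 − cos 2θ)/2, with χ = A·sin(πx/d), the integral evaluates to A²·[d/2].
Hence A² = 1/[d/2].
With d = 4.544: A² = 0.44014 and A = 0.66343.

A ≈ 0.6634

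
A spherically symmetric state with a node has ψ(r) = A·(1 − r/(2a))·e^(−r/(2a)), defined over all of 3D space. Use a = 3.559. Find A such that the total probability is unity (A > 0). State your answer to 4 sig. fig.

A ≈ 0.02971

The normalization condition is ∫|ψ|² 4πr² dr = 1 from 0 to ∞.
(Spherical symmetry: dV = 4πr² dr.)
Using ∫₀^∞ rⁿ e^(−αr) dr = n!/αⁿ⁺¹, the integral (without the A² prefactor) comes out to 8·π·a^3.
Setting this equal to 1 gives A² = 1/(8·π·a^3).
With a = 3.559: A² = 0.00088262 and A = 0.029709.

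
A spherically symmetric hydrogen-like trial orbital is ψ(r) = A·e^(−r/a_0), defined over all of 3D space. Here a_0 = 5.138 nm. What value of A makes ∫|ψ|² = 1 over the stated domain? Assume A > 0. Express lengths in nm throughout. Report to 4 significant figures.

A ≈ 0.04844 nm^(-3/2)

The normalization condition is ∫|ψ|² 4πr² dr = 1 from 0 to ∞.
(Spherical symmetry: dV = 4πr² dr.)
Recall ∫₀^∞ r^m e^(−r/β) dr = m!·β^(m+1), carrying out the integral gives A² · π·a_0^3.
Setting this equal to 1 gives A² = 1/(π·a_0^3).
Substituting a_0 = 5.138 gives A² = 0.0023468, so A = 0.048443.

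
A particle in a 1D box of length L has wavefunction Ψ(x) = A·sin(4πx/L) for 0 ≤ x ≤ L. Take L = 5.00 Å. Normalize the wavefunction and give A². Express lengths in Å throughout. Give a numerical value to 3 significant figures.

The normalization condition is ∫|Ψ|² dx = 1 from 0 to L.
Carrying out the integral gives A² · L/2.
So A² = (L/2)^(−1).
Substituting L = 5.00 gives A² = 0.4000, so A = 0.6325.

A^2 ≈ 0.400 Å^(-1)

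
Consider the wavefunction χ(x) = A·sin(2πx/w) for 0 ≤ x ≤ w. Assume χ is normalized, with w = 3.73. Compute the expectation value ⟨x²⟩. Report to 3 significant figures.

By definition ⟨x²⟩ = ∫ x^2 |χ(x)|² dx.
With ∫₀^w sin²(nπx/w) dx = w/2, evaluating both integrals, ⟨x²⟩ = -w^2/(8·π^2) + w^2/3.
With w = 3.73, ⟨x^2⟩ = 4.461.

⟨x^2⟩ ≈ 4.46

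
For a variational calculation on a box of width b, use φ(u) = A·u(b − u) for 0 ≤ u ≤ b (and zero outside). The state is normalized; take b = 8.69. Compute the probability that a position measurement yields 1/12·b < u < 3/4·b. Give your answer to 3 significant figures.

P ≈ 0.891

P = ∫_{1/12·b}^{3/4·b} |φ(u)|² du.
With A² fixed by ∫|φ|² = 1, i.e. A² = (b^5/30)^(−1), substitute and integrate.
Substituting t = u/b, A² and the length scale cancel in the ratio: P = ∫_{1/12}^{3/4} t^2·(1 - t)^2 dt / ∫_{0}^{1} t^2·(1 - t)^2 dt.
Using ∫ t^2·(1 - t)^2 dt = t^3·(6·t^2 - 15·t + 10)/30, the numerator is ≈ 0.029713 and the denominator is 1/30.
This works out to P = 4621/5184.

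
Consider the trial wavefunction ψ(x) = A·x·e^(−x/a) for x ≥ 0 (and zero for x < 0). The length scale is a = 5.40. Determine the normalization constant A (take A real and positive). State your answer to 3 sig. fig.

A ≈ 0.159

Require ∫ |ψ|² dx = 1 over the whole domain.
Using ∫₀^∞ xⁿ e^(−αx) dx = n!/αⁿ⁺¹, ∫|ψ|² dx = A²·(a^3/4).
Substituting a = 5.40 gives A² = 0.02540, so A = 0.1594.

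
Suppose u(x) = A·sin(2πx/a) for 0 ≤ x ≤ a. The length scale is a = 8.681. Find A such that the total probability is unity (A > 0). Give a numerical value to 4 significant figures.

Require ∫ |u|² dx = 1 over the whole domain.
Using sin²θ = (1 − cos 2θ)/2, with u = A·sin(2πx/a), the integral evaluates to A²·[a/2].
Hence A² = 1/[a/2].
Plugging in a = 8.681 yields A = 0.47999.

A ≈ 0.4800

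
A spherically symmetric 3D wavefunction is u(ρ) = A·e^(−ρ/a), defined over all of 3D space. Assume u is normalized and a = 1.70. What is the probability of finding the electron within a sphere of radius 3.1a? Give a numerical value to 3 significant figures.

P ≈ 0.946

P = ∫ |u|² 4πρ² dρ over ρ ≤ 3.1a.
The full normalization integral is A²·[π·a^3] = 1, fixing A².
In terms of t = ρ/a (A², 4π and the length scale all cancel between numerator and denominator), P = [∫_{0}^{3.1} t^2·e^(-2·t) dt] / [∫_{0}^{∞} t^2·e^(-2·t) dt].
With ∫ t^2·e^(-2·t) dt = -(2·t^2 + 2·t + 1)·e^(-2·t)/4 + C, the region integral is 1/4 - 1321·e^(-31/5)/200 and the full one is 1/4.
The region integral divided by the full integral gives P = 0.9464.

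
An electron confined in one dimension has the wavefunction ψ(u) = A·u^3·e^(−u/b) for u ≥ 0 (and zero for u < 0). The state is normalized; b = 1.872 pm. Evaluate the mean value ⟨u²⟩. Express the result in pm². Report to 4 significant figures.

By definition ⟨u²⟩ = ∫ u^2 |ψ(u)|² du.
Since the A² factors cancel between numerator and denominator, ⟨u²⟩ = 14·b^2.
Putting b = 1.872 gives 49.061.

⟨u^2⟩ ≈ 49.06 pm^2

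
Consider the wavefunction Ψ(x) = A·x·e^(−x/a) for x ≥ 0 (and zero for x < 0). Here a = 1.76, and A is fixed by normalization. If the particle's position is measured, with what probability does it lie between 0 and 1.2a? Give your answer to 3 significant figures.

P ≈ 0.430

P = ∫_{0}^{1.2a} |Ψ(x)|² dx.
The normalization integral ∫|Ψ|²dx over the whole domain equals a^3/4·A², and A² cancels in the ratio.
In terms of u = x/a (A² and the length scale cancel between numerator and denominator), P = [∫_{0}^{1.2} u^2·e^(-2·u) du] / [∫_{0}^{∞} u^2·e^(-2·u) du].
With ∫ u^2·e^(-2·u) du = -(2·u^2 + 2·u + 1)·e^(-2·u)/4 + C, the region integral is 1/4 - 157·e^(-12/5)/100 and the full one is 1/4.
Taking the ratio, P = 0.4303.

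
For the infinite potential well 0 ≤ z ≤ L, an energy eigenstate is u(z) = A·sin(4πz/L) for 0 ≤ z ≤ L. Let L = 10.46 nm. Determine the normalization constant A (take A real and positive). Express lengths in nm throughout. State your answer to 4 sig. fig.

The normalization condition is ∫|u|² dz = 1 from 0 to L.
Using sin²θ = (1 − cos 2θ)/2, with u = A·sin(4πz/L), the integral evaluates to A²·[L/2].
Setting this equal to 1 gives A² = 1/(L/2).
Plugging in L = 10.46 yields A = 0.43727.

A ≈ 0.4373 nm^(-1/2)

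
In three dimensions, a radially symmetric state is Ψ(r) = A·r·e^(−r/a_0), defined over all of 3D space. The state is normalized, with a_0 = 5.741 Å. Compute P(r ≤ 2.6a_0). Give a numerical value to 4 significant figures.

P = ∫ |Ψ|² 4πr² dr over r ≤ 2.6a_0.
The full normalization integral is A²·[3·π·a_0^5] = 1, fixing A².
Let u = r/a_0; then A², 4π and the length scale all cancel, so P = ∫_{0}^{2.6} u^4·e^(-2·u) du ÷ ∫_{0}^{∞} u^4·e^(-2·u) du.
Using ∫ u^4·e^(-2·u) du = -(u^4/2 + u^3 + 3·u^2/2 + 3·u/2 + 3/4)·e^(-2·u), the numerator is ≈ 0.445404 and the denominator is 3/4.
This evaluates to P = 0.59387.

P ≈ 0.5939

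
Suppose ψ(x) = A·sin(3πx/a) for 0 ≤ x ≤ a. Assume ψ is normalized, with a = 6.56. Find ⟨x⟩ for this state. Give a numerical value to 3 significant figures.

⟨x⟩ = ∫ x |ψ|² dx over the full domain.
Using sin²θ = (1 − cos 2θ)/2, evaluating both integrals, ⟨x⟩ = a/2.
Putting a = 6.56 gives 3.280.

⟨x⟩ ≈ 3.28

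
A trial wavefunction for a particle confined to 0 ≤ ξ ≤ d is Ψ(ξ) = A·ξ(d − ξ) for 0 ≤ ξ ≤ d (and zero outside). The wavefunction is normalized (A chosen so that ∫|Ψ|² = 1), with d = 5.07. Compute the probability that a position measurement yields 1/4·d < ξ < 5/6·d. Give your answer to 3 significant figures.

The probability is P = ∫ |Ψ|² dξ over [1/4·d, 5/6·d].
The normalization integral ∫|Ψ|²dξ over the whole domain equals d^5/30·A², and A² cancels in the ratio.
Substituting u = ξ/d, A² and the length scale cancel in the ratio: P = ∫_{1/4}^{5/6} u^2·(1 - u)^2 du / ∫_{0}^{1} u^2·(1 - u)^2 du.
Using ∫ u^2·(1 - u)^2 du = u^3·(6·u^2 - 15·u + 10)/30, the numerator is ≈ 0.028700 and the denominator is 1/30.
The result is P = 0.8610.

P ≈ 0.861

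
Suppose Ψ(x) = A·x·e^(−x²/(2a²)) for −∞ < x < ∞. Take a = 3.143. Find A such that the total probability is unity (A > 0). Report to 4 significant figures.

We need A² ∫|f|² dx = 1, taking the integral from −∞ to ∞.
Differentiating ∫e^(−αx²) dx = √(π/α) under α to get the higher moments, carrying out the integral gives A² · √(π)·a^3/2.
With a = 3.143: A² = 0.036343 and A = 0.19064.

A ≈ 0.1906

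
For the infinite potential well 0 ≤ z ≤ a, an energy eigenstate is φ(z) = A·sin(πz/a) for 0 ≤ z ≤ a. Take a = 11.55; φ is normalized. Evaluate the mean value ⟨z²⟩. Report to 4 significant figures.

⟨z^2⟩ ≈ 37.71

By definition ⟨z²⟩ = ∫ z^2 |φ(z)|² dz.
Evaluating both integrals, ⟨z²⟩ = -a^2/(2·π^2) + a^2/3.
With a = 11.55, ⟨z^2⟩ = 37.709.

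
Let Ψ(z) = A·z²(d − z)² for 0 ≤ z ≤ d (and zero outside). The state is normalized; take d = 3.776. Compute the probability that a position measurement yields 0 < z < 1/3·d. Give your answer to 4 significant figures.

P = ∫_{0}^{1/3·d} |Ψ(z)|² dz.
With A² fixed by ∫|Ψ|² = 1, i.e. A² = (d^9/630)^(−1), substitute and integrate.
Substituting u = z/d, A² and the length scale cancel in the ratio: P = ∫_{0}^{1/3} u^4·(1 - u)^4 du / ∫_{0}^{1} u^4·(1 - u)^4 du.
With ∫ u^4·(1 - u)^4 du = u^5·(70·u^4 - 315·u^3 + 540·u^2 - 420·u + 126)/630 + C, the region integral is ≈ 0.000229914 and the full one is 1/630.
Taking the ratio, P = 0.14485.

P ≈ 0.1448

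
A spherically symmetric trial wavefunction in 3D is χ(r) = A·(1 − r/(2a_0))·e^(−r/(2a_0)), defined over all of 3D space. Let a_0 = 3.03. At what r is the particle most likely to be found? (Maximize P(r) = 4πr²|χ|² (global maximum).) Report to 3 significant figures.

r ≈ 15.9

Differentiate P(r) = 4πr²|χ|² with respect to r and set to zero.
This gives r = a_0·(√(5) + 3).
With a_0 = 3.03, the most probable radial distance is 15.87.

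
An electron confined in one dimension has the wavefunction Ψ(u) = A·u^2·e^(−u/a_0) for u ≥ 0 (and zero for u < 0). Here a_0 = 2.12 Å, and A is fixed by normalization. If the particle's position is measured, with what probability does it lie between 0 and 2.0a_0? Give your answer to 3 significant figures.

The probability is P = ∫ |Ψ|² du over [0, 2.0a_0].
With A² fixed by ∫|Ψ|² = 1, i.e. A² = (3·a_0^5/4)^(−1), substitute and integrate.
In terms of t = u/a_0 (A² and the length scale cancel between numerator and denominator), P = [∫_{0}^{2.0} t^4·e^(-2·t) dt] / [∫_{0}^{∞} t^4·e^(-2·t) dt].
With ∫ t^4·e^(-2·t) dt = -(t^4/2 + t^3 + 3·t^2/2 + 3·t/2 + 3/4)·e^(-2·t) + C, the region integral is 3/4 - 103·e^(-4)/4 and the full one is 3/4.
Evaluating gives P = 0.3712.

P ≈ 0.371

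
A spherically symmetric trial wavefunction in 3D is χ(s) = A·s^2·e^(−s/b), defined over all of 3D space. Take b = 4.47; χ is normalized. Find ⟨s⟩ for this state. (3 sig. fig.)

⟨s⟩ = ∫ s |χ|² 4πs² ds over the full domain.
Evaluating both integrals, ⟨s⟩ = 7·b/2.
Putting b = 4.47 gives 15.65.

⟨s⟩ ≈ 15.6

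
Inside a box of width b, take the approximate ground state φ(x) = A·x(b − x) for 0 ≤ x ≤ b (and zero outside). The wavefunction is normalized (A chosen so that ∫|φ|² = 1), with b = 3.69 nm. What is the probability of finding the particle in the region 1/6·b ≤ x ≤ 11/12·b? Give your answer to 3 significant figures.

The probability is P = ∫ |φ|² dx over [1/6·b, 11/12·b].
The normalization integral ∫|φ|²dx over the whole domain equals b^5/30·A², and A² cancels in the ratio.
Let u = x/b; then A² and the length scale cancel, so P = ∫_{1/6}^{11/12} u^2·(1 - u)^2 du ÷ ∫_{0}^{1} u^2·(1 - u)^2 du.
With ∫ u^2·(1 - u)^2 du = u^3·(6·u^2 - 15·u + 10)/30 + C, the region integral is ≈ 0.031981 and the full one is 1/30.
The result is P = 4421/4608.

P ≈ 0.959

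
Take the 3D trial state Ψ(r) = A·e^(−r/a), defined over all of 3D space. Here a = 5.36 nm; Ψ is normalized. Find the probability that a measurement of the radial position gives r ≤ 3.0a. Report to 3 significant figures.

P = ∫ |Ψ|² 4πr² dr over r ≤ 3.0a.
A² is fixed by ∫₀^∞ 4πr²|Ψ|² dr = 1, i.e. A² = (π·a^3)^(−1).
Substituting u = r/a, A², 4π and the length scale all cancel in the ratio: P = ∫_{0}^{3.0} u^2·e^(-2·u) du / ∫_{0}^{∞} u^2·e^(-2·u) du.
With ∫ u^2·e^(-2·u) du = -(2·u^2 + 2·u + 1)·e^(-2·u)/4 + C, the region integral is 1/4 - 25·e^(-6)/4 and the full one is 1/4.
The region integral divided by the full integral gives P = 0.9380.

P ≈ 0.938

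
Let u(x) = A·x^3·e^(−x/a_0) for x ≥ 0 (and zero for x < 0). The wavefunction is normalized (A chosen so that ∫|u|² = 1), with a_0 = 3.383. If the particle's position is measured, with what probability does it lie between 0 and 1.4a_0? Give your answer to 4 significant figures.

P ≈ 0.02441

The probability is P = ∫ |u|² dx over [0, 1.4a_0].
The normalization integral ∫|u|²dx over the whole domain equals 45·a_0^7/8·A², and A² cancels in the ratio.
Substituting t = x/a_0, A² and the length scale cancel in the ratio: P = ∫_{0}^{1.4} t^6·e^(-2·t) dt / ∫_{0}^{∞} t^6·e^(-2·t) dt.
With ∫ t^6·e^(-2·t) dt = -(4·t^6 + 12·t^5 + 30·t^4 + 60·t^3 + 90·t^2 + 90·t + 45)·e^(-2·t)/8 + C, the region integral is ≈ 0.137310 and the full one is 45/8.
This works out to P = 0.024411.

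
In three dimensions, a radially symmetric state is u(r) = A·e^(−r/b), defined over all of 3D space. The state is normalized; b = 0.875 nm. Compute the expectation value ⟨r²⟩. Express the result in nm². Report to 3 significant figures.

⟨r^2⟩ ≈ 2.30 nm^2

By definition ⟨r²⟩ = ∫ r^2 |u(r)|² 4πr² dr.
Since the A² factors cancel between numerator and denominator, ⟨r²⟩ = 3·b^2.
Putting b = 0.875 gives 2.297.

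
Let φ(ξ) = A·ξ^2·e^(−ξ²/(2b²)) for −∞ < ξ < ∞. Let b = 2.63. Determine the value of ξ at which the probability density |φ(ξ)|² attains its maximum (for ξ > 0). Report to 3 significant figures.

ξ ≈ 3.72

Set d/dξ [|φ(ξ)|²] = 0 and solve for ξ > 0.
This gives ξ = √(2)·b.
With b = 2.63, the value of ξ > 0 at which the probability density is greatest is 3.719.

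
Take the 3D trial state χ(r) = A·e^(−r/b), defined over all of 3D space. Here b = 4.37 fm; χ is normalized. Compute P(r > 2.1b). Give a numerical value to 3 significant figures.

P ≈ 0.210

With dV = 4πr²dr, the probability is ∫|χ|² dV over r > 2.1b.
A² is fixed by ∫₀^∞ 4πr²|χ|² dr = 1, i.e. A² = (π·b^3)^(−1).
Let u = r/b; then A², 4π and the length scale all cancel, so P = ∫_{2.1}^{∞} u^2·e^(-2·u) du ÷ ∫_{0}^{∞} u^2·e^(-2·u) du.
With ∫ u^2·e^(-2·u) du = -(2·u^2 + 2·u + 1)·e^(-2·u)/4 + C, the region integral is 701·e^(-21/5)/200 and the full one is 1/4.
The region integral divided by the full integral gives P = 0.2102.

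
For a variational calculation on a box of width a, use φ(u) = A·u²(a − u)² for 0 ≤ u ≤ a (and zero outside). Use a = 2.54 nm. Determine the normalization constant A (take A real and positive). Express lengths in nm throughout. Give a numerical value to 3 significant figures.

A ≈ 0.378 nm^(-9/2)

The normalization condition is ∫|φ|² du = 1 from 0 to a.
Carrying out the integral gives A² · a^9/630.
So A² = (a^9/630)^(−1).
Plugging in a = 2.54 yields A = 0.3784.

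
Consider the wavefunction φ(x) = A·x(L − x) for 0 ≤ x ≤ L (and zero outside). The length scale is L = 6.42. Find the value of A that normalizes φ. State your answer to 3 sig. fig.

Normalization requires ∫|φ|² dx = 1, integrated from 0 to L.
Carrying out the integral gives A² · L^5/30.
So A² = (L^5/30)^(−1).
Plugging in L = 6.42 yields A = 0.05245.

A ≈ 0.0524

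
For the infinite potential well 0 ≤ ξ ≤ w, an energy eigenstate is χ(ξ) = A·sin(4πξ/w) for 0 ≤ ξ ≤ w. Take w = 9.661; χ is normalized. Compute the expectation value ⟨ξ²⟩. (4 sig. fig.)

⟨ξ²⟩ = ∫ ξ^2 |χ|² dξ over the full domain.
Evaluating both integrals, ⟨ξ²⟩ = -w^2/(32·π^2) + w^2/3.
With w = 9.661, ⟨ξ^2⟩ = 30.816.

⟨ξ^2⟩ ≈ 30.82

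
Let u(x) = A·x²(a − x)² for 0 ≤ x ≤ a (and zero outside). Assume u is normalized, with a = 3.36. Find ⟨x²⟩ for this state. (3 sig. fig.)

⟨x²⟩ = ∫ x^2 |u|² dx over the full domain.
Expanding the polynomial and integrating term by term, the ratio of the moment integral to the normalization integral gives ⟨x²⟩ = 3·a^2/11.
With a = 3.36, ⟨x^2⟩ = 3.079.

⟨x^2⟩ ≈ 3.08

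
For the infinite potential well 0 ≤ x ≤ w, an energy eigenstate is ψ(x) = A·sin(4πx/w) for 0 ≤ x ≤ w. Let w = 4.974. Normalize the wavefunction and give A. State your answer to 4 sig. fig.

The normalization condition is ∫|ψ|² dx = 1 from 0 to w.
With ∫₀^w sin²(nπx/w) dx = w/2, carrying out the integral gives A² · w/2.
Setting this equal to 1 gives A² = 1/(w/2).
With w = 4.974: A² = 0.40209 and A = 0.63411.

A ≈ 0.6341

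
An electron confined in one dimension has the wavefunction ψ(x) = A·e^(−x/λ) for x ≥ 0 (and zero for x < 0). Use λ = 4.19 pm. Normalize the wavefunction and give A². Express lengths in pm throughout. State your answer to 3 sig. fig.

A^2 ≈ 0.477 pm^(-1)

The normalization condition is ∫|ψ|² dx = 1 from 0 to ∞.
Recall ∫₀^∞ x^m e^(−x/β) dx = m!·β^(m+1), ∫|ψ|² dx = A²·(λ/2).
Hence A² = 1/[λ/2].
Plugging in λ = 4.19 yields A = 0.6909.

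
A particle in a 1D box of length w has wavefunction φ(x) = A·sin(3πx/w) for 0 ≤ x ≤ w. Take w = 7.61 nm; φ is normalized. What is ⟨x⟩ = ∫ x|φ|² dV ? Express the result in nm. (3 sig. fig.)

⟨x⟩ ≈ 3.81 nm

⟨x⟩ = ∫ x |φ|² dx over the full domain.
Using sin²θ = (1 − cos 2θ)/2, the ratio of the moment integral to the normalization integral gives ⟨x⟩ = w/2.
With w = 7.61, ⟨x⟩ = 3.805.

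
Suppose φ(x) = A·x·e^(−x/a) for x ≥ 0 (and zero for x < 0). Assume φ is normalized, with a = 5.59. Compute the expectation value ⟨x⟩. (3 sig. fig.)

By definition ⟨x⟩ = ∫ x |φ(x)|² dx.
Since the A² factors cancel between numerator and denominator, ⟨x⟩ = 3·a/2.
Putting a = 5.59 gives 8.385.

⟨x⟩ ≈ 8.39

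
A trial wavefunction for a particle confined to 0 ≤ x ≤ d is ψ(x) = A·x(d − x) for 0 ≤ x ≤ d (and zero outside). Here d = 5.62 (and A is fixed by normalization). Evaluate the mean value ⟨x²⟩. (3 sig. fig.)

⟨x²⟩ = ∫ x^2 |ψ|² dx over the full domain.
Expanding the polynomial and integrating term by term, since the A² factors cancel between numerator and denominator, ⟨x²⟩ = 2·d^2/7.
With d = 5.62, ⟨x^2⟩ = 9.024.

⟨x^2⟩ ≈ 9.02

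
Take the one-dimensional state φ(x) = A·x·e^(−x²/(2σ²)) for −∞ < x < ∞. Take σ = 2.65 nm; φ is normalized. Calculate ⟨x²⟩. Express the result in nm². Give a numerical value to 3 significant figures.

⟨x^2⟩ ≈ 10.5 nm^2

⟨x²⟩ = ∫ x^2 |φ|² dx over the full domain.
Since the A² factors cancel between numerator and denominator, ⟨x²⟩ = 3·σ^2/2.
Putting σ = 2.65 gives 10.53.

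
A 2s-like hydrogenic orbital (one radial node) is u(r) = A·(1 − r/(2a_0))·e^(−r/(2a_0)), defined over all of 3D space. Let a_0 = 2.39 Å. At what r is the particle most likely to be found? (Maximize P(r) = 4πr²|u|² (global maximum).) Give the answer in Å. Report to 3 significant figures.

r ≈ 12.5 Å

Set d/dr [P(r) = 4πr²|u|²] = 0 and solve for r > 0.
Solving yields r = a_0·(√(5) + 3).
With a_0 = 2.39, the most probable radial distance is 12.51 Å.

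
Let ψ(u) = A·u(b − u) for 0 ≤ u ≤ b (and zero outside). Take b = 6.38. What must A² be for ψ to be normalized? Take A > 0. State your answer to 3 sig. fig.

The normalization condition is ∫|ψ|² du = 1 from 0 to b.
Expanding the polynomial and integrating term by term, ∫|ψ|² du = A²·(b^5/30).
Setting this equal to 1 gives A² = 1/(b^5/30).
Plugging in b = 6.38 yields A = 0.05327.

A^2 ≈ 0.00284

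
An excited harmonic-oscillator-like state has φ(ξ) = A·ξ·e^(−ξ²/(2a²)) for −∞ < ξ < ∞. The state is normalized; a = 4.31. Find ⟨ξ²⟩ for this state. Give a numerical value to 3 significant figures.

The expectation value is the |φ|²-weighted average of ξ^2: ∫ ξ^2|φ|² dξ.
Differentiating ∫e^(−αξ²) dξ = √(π/α) under α to get the higher moments, since the A² factors cancel between numerator and denominator, ⟨ξ²⟩ = 3·a^2/2.
Putting a = 4.31 gives 27.86.

⟨ξ^2⟩ ≈ 27.9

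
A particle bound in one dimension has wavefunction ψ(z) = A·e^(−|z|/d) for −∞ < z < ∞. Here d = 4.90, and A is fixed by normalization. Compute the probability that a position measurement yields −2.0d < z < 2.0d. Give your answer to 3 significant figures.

P ≈ 0.982

|ψ|² is the probability density, so P = ∫_{−2.0d}^{2.0d} |ψ|² dz.
The normalization integral ∫|ψ|²dz over the whole domain equals d·A², and A² cancels in the ratio.
Both integrals are even about z = 0, so only the z ≥ 0 halves are needed (the factors of 2 cancel). In terms of u = z/d (A² and the length scale cancel between numerator and denominator), P = [∫_{0}^{2.0} e^(-2·u) du] / [∫_{0}^{∞} e^(-2·u) du].
An antiderivative of e^(-2·u) is -e^(-2·u)/2; evaluating from 0 to 2.0 gives 1/2 - e^(-4)/2, while the full integral is 1/2.
Evaluating gives P = 0.9817.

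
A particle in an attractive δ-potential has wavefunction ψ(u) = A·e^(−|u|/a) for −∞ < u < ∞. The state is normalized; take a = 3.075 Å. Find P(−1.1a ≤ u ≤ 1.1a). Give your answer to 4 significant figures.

|ψ|² is the probability density, so P = ∫_{−1.1a}^{1.1a} |ψ|² du.
The normalization integral ∫|ψ|²du over the whole domain equals a·A², and A² cancels in the ratio.
Both integrals are even about u = 0, so only the u ≥ 0 halves are needed (the factors of 2 cancel). In terms of t = u/a (A² and the length scale cancel between numerator and denominator), P = [∫_{0}^{1.1} e^(-2·t) dt] / [∫_{0}^{∞} e^(-2·t) dt].
With ∫ e^(-2·t) dt = -e^(-2·t)/2 + C, the region integral is 1/2 - e^(-11/5)/2 and the full one is 1/2.
Taking the ratio, P = 0.88920.

P ≈ 0.8892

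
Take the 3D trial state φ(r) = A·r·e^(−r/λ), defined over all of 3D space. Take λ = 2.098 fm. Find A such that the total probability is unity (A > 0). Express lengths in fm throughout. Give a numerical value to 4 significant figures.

A ≈ 0.05109 fm^(-5/2)

Require ∫ |φ|² 4πr² dr = 1 over the whole domain.
(Spherical symmetry: dV = 4πr² dr.)
Recall ∫₀^∞ r^m e^(−r/β) dr = m!·β^(m+1), carrying out the integral gives A² · 3·π·λ^5.
Setting this equal to 1 gives A² = 1/(3·π·λ^5).
Substituting λ = 2.098 gives A² = 0.0026104, so A = 0.051092.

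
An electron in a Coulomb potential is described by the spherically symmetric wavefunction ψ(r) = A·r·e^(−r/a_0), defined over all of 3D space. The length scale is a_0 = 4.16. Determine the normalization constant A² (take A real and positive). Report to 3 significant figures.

Normalization requires ∫|ψ|² 4πr² dr = 1, integrated from 0 to ∞.
(Spherical symmetry: dV = 4πr² dr.)
With ψ = A·r·e^(−r/a_0), the integral evaluates to A²·[3·π·a_0^5].
Setting this equal to 1 gives A² = 1/(3·π·a_0^5).
Plugging in a_0 = 4.16 yields A = 0.009228.

A^2 ≈ 0.0000852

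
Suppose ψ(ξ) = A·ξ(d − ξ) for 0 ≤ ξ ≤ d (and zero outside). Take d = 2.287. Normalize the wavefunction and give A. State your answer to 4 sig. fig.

Normalization requires ∫|ψ|² dξ = 1, integrated from 0 to d.
Expanding the polynomial and integrating term by term, with ψ = A·ξ(d − ξ), the integral evaluates to A²·[d^5/30].
Hence A² = 1/[d^5/30].
With d = 2.287: A² = 0.47950 and A = 0.69246.

A ≈ 0.6925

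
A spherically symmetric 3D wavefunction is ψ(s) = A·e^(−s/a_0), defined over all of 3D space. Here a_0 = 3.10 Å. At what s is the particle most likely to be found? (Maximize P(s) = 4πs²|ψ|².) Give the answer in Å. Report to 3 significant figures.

s ≈ 3.10 Å

Differentiate P(s) = 4πs²|ψ|² with respect to s and set to zero.
Solving yields s = a_0.
With a_0 = 3.10, the most probable radial distance is 3.100 Å.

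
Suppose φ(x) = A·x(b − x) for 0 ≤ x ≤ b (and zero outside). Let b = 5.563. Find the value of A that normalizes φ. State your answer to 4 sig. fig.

A ≈ 0.07504

Require ∫ |φ|² dx = 1 over the whole domain.
Expanding the polynomial and integrating term by term, carrying out the integral gives A² · b^5/30.
Setting this equal to 1 gives A² = 1/(b^5/30).
Plugging in b = 5.563 yields A = 0.075039.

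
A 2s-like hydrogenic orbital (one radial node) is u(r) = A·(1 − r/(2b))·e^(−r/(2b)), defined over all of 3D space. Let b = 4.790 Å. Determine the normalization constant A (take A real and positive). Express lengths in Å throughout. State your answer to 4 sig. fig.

We need A² ∫|f|² 4πr² dr = 1, taking the integral from 0 to ∞.
With ∫₀^∞ r^4 e^(−αr) dr = 4!/α^5, ∫|u|² 4πr² dr = A²·(8·π·b^3).
Substituting b = 4.790 gives A² = 0.00036204, so A = 0.019027.

A ≈ 0.01903 Å^(-3/2)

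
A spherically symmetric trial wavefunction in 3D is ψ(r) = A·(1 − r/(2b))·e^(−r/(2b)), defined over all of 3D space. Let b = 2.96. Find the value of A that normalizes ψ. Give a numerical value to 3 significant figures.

A ≈ 0.0392

Require ∫ |ψ|² 4πr² dr = 1 over the whole domain.
The angular integral contributes 4π, leaving ∫₀^∞ r²|ψ|² dr.
Carrying out the integral gives A² · 8·π·b^3.
Substituting b = 2.96 gives A² = 0.001534, so A = 0.03917.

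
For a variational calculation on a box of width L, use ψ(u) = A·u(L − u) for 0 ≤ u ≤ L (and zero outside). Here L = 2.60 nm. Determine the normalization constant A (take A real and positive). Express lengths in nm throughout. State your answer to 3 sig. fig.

Normalization requires ∫|ψ|² du = 1, integrated from 0 to L.
Expanding the polynomial and integrating term by term, ∫|ψ|² du = A²·(L^5/30).
Hence A² = 1/[L^5/30].
Substituting L = 2.60 gives A² = 0.2525, so A = 0.5025.

A ≈ 0.502 nm^(-5/2)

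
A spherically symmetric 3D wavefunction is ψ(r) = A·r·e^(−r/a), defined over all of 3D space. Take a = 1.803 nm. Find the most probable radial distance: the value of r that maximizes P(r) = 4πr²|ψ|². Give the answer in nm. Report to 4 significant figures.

The maximum of P(r) = 4πr²|ψ|² occurs where its derivative vanishes.
This gives r = 2·a.
With a = 1.803, the most probable radial distance is 3.6060 nm.

r ≈ 3.606 nm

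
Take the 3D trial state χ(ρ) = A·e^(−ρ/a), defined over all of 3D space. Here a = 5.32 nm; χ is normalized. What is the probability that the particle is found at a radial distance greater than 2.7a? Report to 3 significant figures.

P ≈ 0.0948

P = ∫ |χ|² 4πρ² dρ over ρ > 2.7a.
The full normalization integral is A²·[π·a^3] = 1, fixing A².
In terms of u = ρ/a (A², 4π and the length scale all cancel between numerator and denominator), P = [∫_{2.7}^{∞} u^2·e^(-2·u) du] / [∫_{0}^{∞} u^2·e^(-2·u) du].
Using ∫ u^2·e^(-2·u) du = -(2·u^2 + 2·u + 1)·e^(-2·u)/4, the numerator is 1049·e^(-27/5)/200 and the denominator is 1/4.
This evaluates to P = 0.09476.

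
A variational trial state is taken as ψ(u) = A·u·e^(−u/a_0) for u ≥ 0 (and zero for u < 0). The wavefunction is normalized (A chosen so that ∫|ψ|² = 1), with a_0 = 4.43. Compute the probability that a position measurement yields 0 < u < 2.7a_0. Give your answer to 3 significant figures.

P ≈ 0.905

|ψ|² is the probability density, so P = ∫_{0}^{2.7a_0} |ψ|² du.
The normalization integral ∫|ψ|²du over the whole domain equals a_0^3/4·A², and A² cancels in the ratio.
In terms of t = u/a_0 (A² and the length scale cancel between numerator and denominator), P = [∫_{0}^{2.7} t^2·e^(-2·t) dt] / [∫_{0}^{∞} t^2·e^(-2·t) dt].
With ∫ t^2·e^(-2·t) dt = -(2·t^2 + 2·t + 1)·e^(-2·t)/4 + C, the region integral is 1/4 - 1049·e^(-27/5)/200 and the full one is 1/4.
Taking the ratio, P = 0.9052.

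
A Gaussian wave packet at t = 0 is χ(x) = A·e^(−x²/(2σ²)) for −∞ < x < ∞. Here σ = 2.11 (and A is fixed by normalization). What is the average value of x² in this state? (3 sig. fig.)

⟨x^2⟩ ≈ 2.23

⟨x²⟩ = ∫ x^2 |χ|² dx over the full domain.
Since the A² factors cancel between numerator and denominator, ⟨x²⟩ = σ^2/2.
With σ = 2.11, ⟨x^2⟩ = 2.226.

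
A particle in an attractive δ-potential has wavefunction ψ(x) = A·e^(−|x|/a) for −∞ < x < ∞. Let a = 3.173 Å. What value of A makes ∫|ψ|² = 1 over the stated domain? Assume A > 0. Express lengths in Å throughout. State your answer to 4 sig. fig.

A ≈ 0.5614 Å^(-1/2)

The normalization condition is ∫|ψ|² dx = 1 from −∞ to ∞.
With ψ = A·e^(−|x|/a), the integral evaluates to A²·[a].
So A² = (a)^(−1).
Substituting a = 3.173 gives A² = 0.31516, so A = 0.56139.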